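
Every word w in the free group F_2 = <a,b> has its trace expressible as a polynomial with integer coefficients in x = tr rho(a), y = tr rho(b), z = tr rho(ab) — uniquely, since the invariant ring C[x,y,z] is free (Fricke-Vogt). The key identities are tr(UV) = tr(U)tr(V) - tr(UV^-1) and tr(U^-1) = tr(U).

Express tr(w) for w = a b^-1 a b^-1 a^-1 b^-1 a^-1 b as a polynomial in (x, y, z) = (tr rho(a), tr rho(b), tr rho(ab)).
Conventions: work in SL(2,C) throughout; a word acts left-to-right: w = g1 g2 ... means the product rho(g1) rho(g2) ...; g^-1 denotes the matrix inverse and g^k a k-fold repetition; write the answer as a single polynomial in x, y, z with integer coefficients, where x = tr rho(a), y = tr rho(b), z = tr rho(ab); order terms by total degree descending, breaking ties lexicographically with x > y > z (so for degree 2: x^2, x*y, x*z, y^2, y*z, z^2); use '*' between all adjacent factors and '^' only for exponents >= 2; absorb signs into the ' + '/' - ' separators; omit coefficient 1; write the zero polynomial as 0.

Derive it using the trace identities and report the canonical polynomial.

tr(a b a) = tr(a)*tr(b a) - tr(b)  (reduce the a square) = x*z - y
and tr(a b a b) = tr(b a)*tr(b a) - tr(1)  (split on b) = z^2 - 2
tr(b a b^-1 a) = tr(a b a)*tr(b) - tr(a b a b)  (eliminate b^-1) = x*y*z - y^2 - z^2 + 2
and tr(a^-1 b a b^-1) = tr(b a b^-1)*tr(a) - tr(b a b^-1 a)  (eliminate a^-1) = -x*y*z + x^2 + y^2 + z^2 - 2
tr(b^2 a) = tr(b)*tr(a b) - tr(a)  (reduce the b square) = y*z - x
tr(b^2) = tr(b)*tr(b) - tr(1)  (reduce the b square) = y^2 - 2
and tr(a b^2 a) = tr(a)*tr(b^2 a) - tr(b^2)  (reduce the a square) = x*y*z - x^2 - y^2 + 2
tr(a b^2 a b) = tr(b)*tr(a b a b) - tr(a b a)  (reduce the b square) = y*z^2 - x*z - y
next, tr(b a b^-1 a b) = tr(a b^2 a)*tr(b) - tr(a b^2 a b)  (eliminate b^-1) = x*y^2*z - x^2*y - y^3 - y*z^2 + x*z + 3*y
tr(a b a b a) = tr(a)*tr(b a b a) - tr(b a b)  (reduce the a square) = x*z^2 - y*z - x
and tr(a b a b a b) = tr(b a b a)*tr(b a) - tr(a b)  (split on b) = z^3 - 3*z
tr(b a b^-1 a b a) = tr(a b a b a)*tr(b) - tr(a b a b a b)  (eliminate b^-1) = x*y*z^2 - y^2*z - z^3 - x*y + 3*z
and tr(b a b^-1 a b a^-1) = tr(b a b^-1 a b)*tr(a) - tr(b a b^-1 a b a)  (eliminate a^-1) = x^2*y^2*z - x^3*y - x*y^3 - 2*x*y*z^2 + x^2*z + y^2*z + z^3 + 4*x*y - 3*z
tr(a^-2 b a b^-1 a b) = tr(b a b^-1 a b a^-1)*tr(a) - tr(b a b^-1 a b)  (eliminate a^-1) = x^3*y^2*z - x^4*y - x^2*y^3 - 2*x^2*y*z^2 + x^3*z + x*z^3 + 5*x^2*y + y^3 + y*z^2 - 4*x*z - 3*y
tr(a^-1 b a b^-1 a b^-1 a^-1) = tr(a^-2 b a b^-1 a)*tr(b) - tr(a^-2 b a b^-1 a b)  (eliminate b^-1) = -x^3*y^2*z + x^4*y + x^2*y^3 + 2*x^2*y*z^2 - x^3*z - x*y^2*z - x*z^3 - 4*x^2*y + 4*x*z + y
next, tr(b a^3 b) = tr(a)*tr(b^2 a^2) - tr(b^2 a)  (reduce the a square) = x^2*y*z - x^3 - x*y^2 - y*z + 3*x
next, tr(b a^3 b a) = tr(a)*tr(b a b a^2) - tr(b a b a)  (reduce the a square) = x^2*z^2 - x*y*z - x^2 - z^2 + 2
and tr(a^2 b a^-1 b a) = tr(b a^3 b)*tr(a) - tr(b a^3 b a)  (eliminate a^-1) = x^3*y*z - x^4 - x^2*y^2 - x^2*z^2 + 4*x^2 + z^2 - 2
next, tr(b^2 a b) = tr(b)*tr(b a b) - tr(b a)  (reduce the b square) = y^2*z - x*y - z
next, tr(b a b a^2 b) = tr(a)*tr(b^2 a b a) - tr(b^2 a b)  (reduce the a square) = x*y*z^2 - x^2*z - y^2*z + z
tr(b a b a^2 b a) = tr(a)*tr(b a b a b a) - tr(b a b a b)  (reduce the a square) = x*z^3 - y*z^2 - 2*x*z + y
next, tr(a^2 b a^-1 b a b) = tr(b a b a^2 b)*tr(a) - tr(b a b a^2 b a)  (eliminate a^-1) = x^2*y*z^2 - x^3*z - x*y^2*z - x*z^3 + y*z^2 + 3*x*z - y
next, tr(a b a^-1 b a b^-1 a) = tr(a^2 b a^-1 b a)*tr(b) - tr(a^2 b a^-1 b a b)  (eliminate b^-1) = x^3*y^2*z - x^4*y - x^2*y^3 - 2*x^2*y*z^2 + x^3*z + x*y^2*z + x*z^3 + 4*x^2*y - 3*x*z - y
next, tr(a^2 b a) = tr(a)*tr(b a^2) - tr(b a)  (reduce the a square) = x^2*z - x*y - z
tr(b a^2 b a b) = tr(b)*tr(a^2 b a b) - tr(a^2 b a)  (reduce the b square) = x*y*z^2 - x^2*z - y^2*z + z
next, tr(a b a b a^-1 b a) = tr(b a^2 b a b)*tr(a) - tr(b a^2 b a b a)  (eliminate a^-1) = x^2*y*z^2 - x^3*z - x*y^2*z - x*z^3 + y*z^2 + 3*x*z - y
next, tr(b a b a b a b) = tr(b)*tr(a b a b a b) - tr(a b a b a)  (reduce the b square) = y*z^3 - x*z^2 - 2*y*z + x
tr(b a b a b a b a) = tr(a b)*tr(a b a b a b) - tr(a^-1 b^-1 a^-1 b^-1)  (split on a) = z^4 - 4*z^2 + 2
and tr(a b a b a^-1 b a b) = tr(b a b a b a b)*tr(a) - tr(b a b a b a b a)  (eliminate a^-1) = x*y*z^3 - x^2*z^2 - z^4 - 2*x*y*z + x^2 + 4*z^2 - 2
tr(a b a^-1 b a b^-1 a b) = tr(a b a b a^-1 b a)*tr(b) - tr(a b a b a^-1 b a b)  (eliminate b^-1) = x^2*y^2*z^2 - x^3*y*z - x*y^3*z - 2*x*y*z^3 + x^2*z^2 + y^2*z^2 + z^4 + 5*x*y*z - x^2 - y^2 - 4*z^2 + 2
tr(b a^-1 b a b^-1 a b^-1 a) = tr(a b a^-1 b a b^-1 a)*tr(b) - tr(a b a^-1 b a b^-1 a b)  (eliminate b^-1) = x^3*y^3*z - x^4*y^2 - x^2*y^4 - 3*x^2*y^2*z^2 + 2*x^3*y*z + 2*x*y^3*z + 3*x*y*z^3 + 4*x^2*y^2 - x^2*z^2 - y^2*z^2 - z^4 - 8*x*y*z + x^2 + 4*z^2 - 2
next, tr(a^-1 b a b^-1 a b^-1 a^-1 b) = tr(b a^-1 b a b^-1 a b^-1)*tr(a) - tr(b a^-1 b a b^-1 a b^-1 a)  (eliminate a^-1) = -x^3*y^3*z + x^4*y^2 + x^2*y^4 + 3*x^2*y^2*z^2 - 2*x^3*y*z - 2*x*y^3*z - 3*x*y*z^3 - 4*x^2*y^2 + x^2*z^2 + y^2*z^2 + z^4 + 8*x*y*z - 4*z^2 + 2
tr(a b^-1 a b^-1 a^-1 b^-1 a^-1 b) = tr(a^-1 b a b^-1 a b^-1 a^-1)*tr(b) - tr(a^-1 b a b^-1 a b^-1 a^-1 b)  (eliminate b^-1) = -x^2*y^2*z^2 + x^3*y*z + x*y^3*z + 2*x*y*z^3 - x^2*z^2 - y^2*z^2 - z^4 - 4*x*y*z + y^2 + 4*z^2 - 2

-x^2*y^2*z^2 + x^3*y*z + x*y^3*z + 2*x*y*z^3 - x^2*z^2 - y^2*z^2 - z^4 - 4*x*y*z + y^2 + 4*z^2 - 2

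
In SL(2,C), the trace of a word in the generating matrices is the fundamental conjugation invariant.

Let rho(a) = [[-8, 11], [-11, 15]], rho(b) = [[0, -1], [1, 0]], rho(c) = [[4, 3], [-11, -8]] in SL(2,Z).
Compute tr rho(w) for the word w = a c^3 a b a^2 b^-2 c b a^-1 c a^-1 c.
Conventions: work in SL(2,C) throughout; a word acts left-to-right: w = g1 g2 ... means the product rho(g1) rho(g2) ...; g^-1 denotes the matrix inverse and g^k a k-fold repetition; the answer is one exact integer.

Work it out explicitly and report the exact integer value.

rho(a) = [[-8, 11], [-11, 15]]
... * rho(c) = [[4, 3], [-11, -8]]  ->  [[-153, -112], [-209, -153]]
... * rho(c) = [[4, 3], [-11, -8]]  ->  [[620, 437], [847, 597]]
... * rho(c) = [[4, 3], [-11, -8]]  ->  [[-2327, -1636], [-3179, -2235]]
... * rho(a) = [[-8, 11], [-11, 15]]  ->  [[36612, -50137], [50017, -68494]]
... * rho(b) = [[0, -1], [1, 0]]  ->  [[-50137, -36612], [-68494, -50017]]
... * rho(a) = [[-8, 11], [-11, 15]]  ->  [[803828, -1100687], [1098139, -1503689]]
... * rho(a) = [[-8, 11], [-11, 15]]  ->  [[5676933, -7668197], [7755467, -10475806]]
... * rho(b^-1) = [[0, 1], [-1, 0]]  ->  [[7668197, 5676933], [10475806, 7755467]]
... * rho(b^-1) = [[0, 1], [-1, 0]]  ->  [[-5676933, 7668197], [-7755467, 10475806]]
... * rho(c) = [[4, 3], [-11, -8]]  ->  [[-107057899, -78376375], [-146255734, -107072849]]
... * rho(b) = [[0, -1], [1, 0]]  ->  [[-78376375, 107057899], [-107072849, 146255734]]
... * rho(a^-1) = [[15, -11], [11, -8]]  ->  [[1991264, 5676933], [2720339, 7755467]]
... * rho(c) = [[4, 3], [-11, -8]]  ->  [[-54481207, -39441672], [-74428781, -53882719]]
... * rho(a^-1) = [[15, -11], [11, -8]]  ->  [[-1251076497, 914826653], [-1709141624, 1249778343]]
... * rho(c) = [[4, 3], [-11, -8]]  ->  [[-15067399171, -11071842715], [-20584128269, -15125651616]]
tr = -15067399171 + -15125651616 = -30193050787

-30193050787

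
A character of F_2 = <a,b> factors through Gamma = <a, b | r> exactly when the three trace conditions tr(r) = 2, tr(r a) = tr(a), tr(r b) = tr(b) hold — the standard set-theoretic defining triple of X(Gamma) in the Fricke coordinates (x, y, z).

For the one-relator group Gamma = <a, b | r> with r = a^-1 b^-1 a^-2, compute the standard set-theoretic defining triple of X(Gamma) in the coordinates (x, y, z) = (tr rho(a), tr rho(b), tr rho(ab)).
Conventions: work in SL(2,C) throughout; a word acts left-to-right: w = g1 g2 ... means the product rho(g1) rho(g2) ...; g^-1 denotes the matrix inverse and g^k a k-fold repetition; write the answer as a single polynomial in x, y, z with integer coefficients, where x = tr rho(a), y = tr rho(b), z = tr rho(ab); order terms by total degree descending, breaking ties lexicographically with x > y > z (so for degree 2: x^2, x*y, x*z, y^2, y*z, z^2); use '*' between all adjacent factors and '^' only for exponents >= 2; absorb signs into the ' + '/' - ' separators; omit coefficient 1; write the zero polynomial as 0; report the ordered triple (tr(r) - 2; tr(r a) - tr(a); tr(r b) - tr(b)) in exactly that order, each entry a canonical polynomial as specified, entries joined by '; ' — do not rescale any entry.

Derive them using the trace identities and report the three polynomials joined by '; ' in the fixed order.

tr(a^-1) = tr(a) = x
tr(a^-1 b) = tr(b) tr(a) - tr(b a) = x*y - z
tr(b^-1 a^-1) = tr(a^-1) tr(b) - tr(a^-1 b) = z
tr(a^-2 b^-1) = tr(b^-1 a^-1) tr(a) - tr(b^-1) = x*z - y
tr(a^-1 b^-1 a^-2) = tr(a^-2 b^-1) tr(a) - tr(a^-2 b^-1 a) = x^2*z - x*y - z
tr(a^-2 b) = tr(a^-1 b) tr(a) - tr(a^-1 b a) = x^2*y - x*z - y
tr(a^-2 b a^-1) = tr(a^-2 b) tr(a) - tr(a^-2 b a) = x^3*y - x^2*z - 2*x*y + z
tr(b^2) = tr(b) tr(b) - tr(1) = y^2 - 2
tr(b^2 a) = tr(b) tr(a b) - tr(a) = y*z - x
tr(b^2 a^-1) = tr(b^2) tr(a) - tr(b^2 a) = x*y^2 - y*z - x
tr(b a^-2 b) = tr(b^2 a^-1) tr(a) - tr(b^2) = x^2*y^2 - x*y*z - x^2 - y^2 + 2
tr(b a b a) = tr(b a) tr(b a) - tr(1)   [split at repeated b] = z^2 - 2
tr(b a b a^-1) = tr(b a b) tr(a) - tr(b a b a) = x*y*z - x^2 - z^2 + 2
tr(b a^-2 b a) = tr(b a b a^-1) tr(a) - tr(b a b) = x^2*y*z - x^3 - x*z^2 - y*z + 3*x
tr(a^-2 b a^-1 b) = tr(b a^-2 b) tr(a) - tr(b a^-2 b a) = x^3*y^2 - 2*x^2*y*z - x*y^2 + x*z^2 + y*z - x
tr(a^-1 b^-1 a^-2 b) = tr(a^-2 b a^-1) tr(b) - tr(a^-2 b a^-1 b) = x^2*y*z - x*y^2 - x*z^2 + x
assemble the triple (tr(r) - 2; tr(r a) - x; tr(r b) - y)

x^2*z - x*y - z - 2; x*z - x - y; x^2*y*z - x*y^2 - x*z^2 + x - y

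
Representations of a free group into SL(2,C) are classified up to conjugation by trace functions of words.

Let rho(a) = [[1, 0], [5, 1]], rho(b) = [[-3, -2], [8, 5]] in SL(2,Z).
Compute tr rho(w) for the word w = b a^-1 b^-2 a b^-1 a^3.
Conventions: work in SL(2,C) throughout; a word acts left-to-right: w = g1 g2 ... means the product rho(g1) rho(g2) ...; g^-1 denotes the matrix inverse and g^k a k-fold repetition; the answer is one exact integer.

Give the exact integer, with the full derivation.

7262

rho(b) = [[-3, -2], [8, 5]]
... * rho(a^-1) = [[1, 0], [-5, 1]]  ->  [[7, -2], [-17, 5]]
... * rho(b^-1) = [[5, 2], [-8, -3]]  ->  [[51, 20], [-125, -49]]
... * rho(b^-1) = [[5, 2], [-8, -3]]  ->  [[95, 42], [-233, -103]]
... * rho(a) = [[1, 0], [5, 1]]  ->  [[305, 42], [-748, -103]]
... * rho(b^-1) = [[5, 2], [-8, -3]]  ->  [[1189, 484], [-2916, -1187]]
... * rho(a) = [[1, 0], [5, 1]]  ->  [[3609, 484], [-8851, -1187]]
... * rho(a) = [[1, 0], [5, 1]]  ->  [[6029, 484], [-14786, -1187]]
... * rho(a) = [[1, 0], [5, 1]]  ->  [[8449, 484], [-20721, -1187]]
tr = 8449 + -1187 = 7262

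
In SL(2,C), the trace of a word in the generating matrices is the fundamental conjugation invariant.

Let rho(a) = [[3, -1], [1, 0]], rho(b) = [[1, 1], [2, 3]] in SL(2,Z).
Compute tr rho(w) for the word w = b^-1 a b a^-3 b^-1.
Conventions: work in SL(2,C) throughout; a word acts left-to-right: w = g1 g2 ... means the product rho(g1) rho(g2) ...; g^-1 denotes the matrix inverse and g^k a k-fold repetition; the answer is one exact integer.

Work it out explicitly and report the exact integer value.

rho(b^-1) = [[3, -1], [-2, 1]]
... * rho(a) = [[3, -1], [1, 0]]  ->  [[8, -3], [-5, 2]]
... * rho(b) = [[1, 1], [2, 3]]  ->  [[2, -1], [-1, 1]]
... * rho(a^-1) = [[0, 1], [-1, 3]]  ->  [[1, -1], [-1, 2]]
... * rho(a^-1) = [[0, 1], [-1, 3]]  ->  [[1, -2], [-2, 5]]
... * rho(a^-1) = [[0, 1], [-1, 3]]  ->  [[2, -5], [-5, 13]]
... * rho(b^-1) = [[3, -1], [-2, 1]]  ->  [[16, -7], [-41, 18]]
tr = 16 + 18 = 34

34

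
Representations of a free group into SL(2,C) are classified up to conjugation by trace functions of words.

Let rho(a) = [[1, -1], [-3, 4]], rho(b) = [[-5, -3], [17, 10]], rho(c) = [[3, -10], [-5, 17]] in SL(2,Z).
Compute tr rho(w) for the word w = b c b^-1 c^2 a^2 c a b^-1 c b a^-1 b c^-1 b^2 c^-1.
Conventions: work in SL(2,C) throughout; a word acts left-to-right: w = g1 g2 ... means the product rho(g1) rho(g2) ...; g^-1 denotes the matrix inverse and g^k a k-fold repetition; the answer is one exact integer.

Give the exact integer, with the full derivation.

207840318342542

rho(b) = [[-5, -3], [17, 10]]
... * rho(c) = [[3, -10], [-5, 17]]  ->  [[0, -1], [1, 0]]
... * rho(b^-1) = [[10, 3], [-17, -5]]  ->  [[17, 5], [10, 3]]
... * rho(c) = [[3, -10], [-5, 17]]  ->  [[26, -85], [15, -49]]
... * rho(c) = [[3, -10], [-5, 17]]  ->  [[503, -1705], [290, -983]]
... * rho(a) = [[1, -1], [-3, 4]]  ->  [[5618, -7323], [3239, -4222]]
... * rho(a) = [[1, -1], [-3, 4]]  ->  [[27587, -34910], [15905, -20127]]
... * rho(c) = [[3, -10], [-5, 17]]  ->  [[257311, -869340], [148350, -501209]]
... * rho(a) = [[1, -1], [-3, 4]]  ->  [[2865331, -3734671], [1651977, -2153186]]
... * rho(b^-1) = [[10, 3], [-17, -5]]  ->  [[92142717, 27269348], [53123932, 15721861]]
... * rho(c) = [[3, -10], [-5, 17]]  ->  [[140081411, -457848254], [80762491, -263967683]]
... * rho(b) = [[-5, -3], [17, 10]]  ->  [[-8483827373, -4998726773], [-4891263066, -2881964303]]
... * rho(a^-1) = [[4, 1], [3, 1]]  ->  [[-48931489811, -13482554146], [-28210945173, -7773227369]]
... * rho(b) = [[-5, -3], [17, 10]]  ->  [[15454028573, 11968927973], [8909860592, 6900561829]]
... * rho(c^-1) = [[17, 10], [5, 3]]  ->  [[322563125606, 190447069649], [185970439209, 109800291407]]
... * rho(b) = [[-5, -3], [17, 10]]  ->  [[1624784556003, 936781319672], [936752757874, 540091596443]]
... * rho(b) = [[-5, -3], [17, 10]]  ->  [[7801359654409, 4493459528711], [4497793350161, 2590657690808]]
... * rho(c^-1) = [[17, 10], [5, 3]]  ->  [[155090411768508, 91493975130223], [89415775406777, 52749906574034]]
tr = 155090411768508 + 52749906574034 = 207840318342542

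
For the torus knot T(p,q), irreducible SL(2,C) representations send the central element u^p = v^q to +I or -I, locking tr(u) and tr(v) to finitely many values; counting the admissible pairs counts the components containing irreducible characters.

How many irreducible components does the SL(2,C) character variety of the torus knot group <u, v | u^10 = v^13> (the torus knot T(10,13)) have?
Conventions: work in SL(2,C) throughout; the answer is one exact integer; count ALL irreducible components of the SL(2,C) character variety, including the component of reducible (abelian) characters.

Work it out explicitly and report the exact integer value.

In the torus knot group T(10,13), u^10 = v^13 is central, so an irreducible representation sends it to +I or -I (Schur).
On an irreducible component, tr(u) is locked at 2*cos(pi*alpha/10) for some alpha in 1..9, and tr(v) at 2*cos(pi*beta/13) for some beta in 1..12.
The two central values (-1)^alpha I and (-1)^beta I must be the same matrix, so alpha and beta share a parity.
Enumerate parity-matched pairs: 5*6 odd-odd plus 4*6 even-even gives 54.
Total: 54 irreducible-character components + 1 reducible (abelian) component = 55.

55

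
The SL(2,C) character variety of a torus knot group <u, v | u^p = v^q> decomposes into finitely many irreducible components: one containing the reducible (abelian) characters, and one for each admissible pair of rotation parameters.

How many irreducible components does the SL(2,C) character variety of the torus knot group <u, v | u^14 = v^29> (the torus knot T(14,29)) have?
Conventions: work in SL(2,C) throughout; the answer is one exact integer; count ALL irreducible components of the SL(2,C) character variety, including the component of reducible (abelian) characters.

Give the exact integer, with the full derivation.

183

In the torus knot group T(14,29), u^14 = v^29 is central, so an irreducible representation sends it to +I or -I (Schur).
This locks tr(u) to 2*cos(pi*alpha/14), alpha in 1..13, and tr(v) to 2*cos(pi*beta/29), beta in 1..28, on each component of irreducible characters.
u^14 = (-1)^alpha I and v^29 = (-1)^beta I must agree, so alpha and beta have equal parity.
Enumerate parity-matched pairs: 7*14 odd-odd plus 6*14 even-even gives 182.
Total: 182 irreducible-character components + 1 reducible (abelian) component = 183.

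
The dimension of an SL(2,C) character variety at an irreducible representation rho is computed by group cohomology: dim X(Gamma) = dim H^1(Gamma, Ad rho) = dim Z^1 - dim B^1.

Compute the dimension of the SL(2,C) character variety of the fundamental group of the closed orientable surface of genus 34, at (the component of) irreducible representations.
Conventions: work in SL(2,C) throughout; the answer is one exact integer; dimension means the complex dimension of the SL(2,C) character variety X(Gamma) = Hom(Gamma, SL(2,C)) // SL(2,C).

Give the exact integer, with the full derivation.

198

The genus-34 surface group: 2g = 68 generators, one relator prod [a_i, b_i].
Unconstrained cocycle data is one sl_2 vector per generator (204 dimensions), cut by the relator condition d_2(z) = 0.
At an irreducible rho, H^2 = coker(d_2) vanishes (Poincare duality: H^2 is dual to H^0 = invariants = 0), so d_2 is surjective onto sl_2 and dim Z^1 = 204 - 3 = 201.
As always at irreducible rho, dim B^1 = 3.
Hence dim X = 201 - 3 = 198.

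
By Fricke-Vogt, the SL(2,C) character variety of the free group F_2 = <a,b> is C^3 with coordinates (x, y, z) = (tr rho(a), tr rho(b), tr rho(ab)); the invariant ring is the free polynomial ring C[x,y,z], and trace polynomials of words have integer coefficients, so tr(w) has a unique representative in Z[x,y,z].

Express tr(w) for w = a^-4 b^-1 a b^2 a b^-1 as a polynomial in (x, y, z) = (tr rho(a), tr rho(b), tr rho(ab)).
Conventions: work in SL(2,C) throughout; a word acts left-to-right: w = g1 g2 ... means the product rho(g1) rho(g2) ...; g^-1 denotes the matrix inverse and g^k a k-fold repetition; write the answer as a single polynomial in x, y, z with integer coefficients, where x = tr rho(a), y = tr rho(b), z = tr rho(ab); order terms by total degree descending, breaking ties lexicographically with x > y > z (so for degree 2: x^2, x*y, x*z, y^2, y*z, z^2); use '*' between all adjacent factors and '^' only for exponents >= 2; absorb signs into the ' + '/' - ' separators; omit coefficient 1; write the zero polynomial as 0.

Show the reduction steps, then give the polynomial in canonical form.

x^4*y^2*z^2 - 2*x^5*y*z - 2*x^3*y^3*z - x^3*y*z^3 + x^6 + 2*x^4*y^2 + x^4*z^2 + x^2*y^4 - x^2*y^2*z^2 + 8*x^3*y*z + 3*x*y^3*z + 2*x*y*z^3 - 6*x^4 - 7*x^2*y^2 - 2*x^2*z^2 - y^4 - y^2*z^2 - 8*x*y*z + 9*x^2 + 4*y^2 - 2

next, trace(b^2) = trace(b)*trace(b) - trace(1)   [square of b] = y^2 - 2
and trace(b^2 a) = trace(b)*trace(a b) - trace(a)   [square of b] = y*z - x
next, trace(b^2 a^-1) = trace(b^2)*trace(a) - trace(b^2 a)   [inverse elimination on a] = x*y^2 - y*z - x
trace(b a b^2) = trace(b)*trace(a b^2) - trace(a b)   [square of b] = y^2*z - x*y - z
and trace(a b a b) = trace(a b)*trace(a b) - trace(1)   [split at a repeated a] = z^2 - 2
trace(a b a) = trace(a)*trace(b a) - trace(b)   [square of a] = x*z - y
trace(b a b^2 a) = trace(b)*trace(a b a b) - trace(a b a)   [square of b] = y*z^2 - x*z - y
and trace(b a b^2 a^-1) = trace(b a b^2)*trace(a) - trace(b a b^2 a)   [inverse elimination on a] = x*y^2*z - x^2*y - y*z^2 + y
next, trace(a b^2 a^-2 b) = trace(b a b^2 a^-1)*trace(a) - trace(b a b^2)   [inverse elimination on a] = x^2*y^2*z - x^3*y - x*y*z^2 - y^2*z + 2*x*y + z
trace(a^-2 b^-1 a b^2) = trace(a b^2 a^-2)*trace(b) - trace(a b^2 a^-2 b)   [inverse elimination on b] = -x^2*y^2*z + x^3*y + x*y^3 + x*y*z^2 - 3*x*y - z
trace(b^2 a b a^-1) = trace(b^2 a b)*trace(a) - trace(b^2 a b a)   [inverse elimination on a] = x*y^2*z - x^2*y - y*z^2 + y
and trace(a^2) = trace(a)*trace(a) - trace(1)   [square of a] = x^2 - 2
and trace(a b^2 a) = trace(b)*trace(a^2 b) - trace(a^2)   [square of b] = x*y*z - x^2 - y^2 + 2
trace(b a b^2 a b) = trace(b)*trace(a b^2 a b) - trace(a b^2 a)   [square of b] = y^2*z^2 - 2*x*y*z + x^2 - 2
trace(a b a b a b) = trace(a b)*trace(a b a b) - trace(a^-1 b^-1)   [split at a repeated a] = z^3 - 3*z
and trace(a b a b a) = trace(a)*trace(b a b a) - trace(b a b)   [square of a] = x*z^2 - y*z - x
trace(b a b^2 a b a) = trace(b)*trace(a b a b a b) - trace(a b a b a)   [square of b] = y*z^3 - x*z^2 - 2*y*z + x
next, trace(b a b^2 a b a^-1) = trace(b a b^2 a b)*trace(a) - trace(b a b^2 a b a)   [inverse elimination on a] = x*y^2*z^2 - 2*x^2*y*z - y*z^3 + x^3 + x*z^2 + 2*y*z - 3*x
trace(a b^2 a b a^-2 b) = trace(b a b^2 a b a^-1)*trace(a) - trace(b a b^2 a b)   [inverse elimination on a] = x^2*y^2*z^2 - 2*x^3*y*z - x*y*z^3 + x^4 + x^2*z^2 - y^2*z^2 + 4*x*y*z - 4*x^2 + 2
trace(b^-1 a b^2 a b a^-2) = trace(a b^2 a b a^-2)*trace(b) - trace(a b^2 a b a^-2 b)   [inverse elimination on b] = -x^2*y^2*z^2 + 2*x^3*y*z + x*y^3*z + x*y*z^3 - x^4 - x^2*y^2 - x^2*z^2 - 4*x*y*z + 4*x^2 + y^2 - 2
and trace(a b^2 a b a) = trace(a)*trace(b^2 a b a) - trace(b^2 a b)   [square of a] = x*y*z^2 - x^2*z - y^2*z + z
and trace(b^-1 a b^2 a b a) = trace(a b^2 a b a)*trace(b) - trace(a b^2 a b a b)   [inverse elimination on b] = x*y^2*z^2 - x^2*y*z - y^3*z - y*z^3 + x*z^2 + 3*y*z - x
next, trace(b^-1 a b^2 a b a^-1) = trace(b^-1 a b^2 a b)*trace(a) - trace(b^-1 a b^2 a b a)   [inverse elimination on a] = -x*y^2*z^2 + 2*x^2*y*z + y^3*z + y*z^3 - x^3 - x*y^2 - x*z^2 - 3*y*z + 3*x
and trace(a^-3 b^-1 a b^2 a b) = trace(b^-1 a b^2 a b a^-2)*trace(a) - trace(b^-1 a b^2 a b a^-1)   [inverse elimination on a] = -x^3*y^2*z^2 + 2*x^4*y*z + x^2*y^3*z + x^2*y*z^3 - x^5 - x^3*y^2 - x^3*z^2 + x*y^2*z^2 - 6*x^2*y*z - y^3*z - y*z^3 + 5*x^3 + 2*x*y^2 + x*z^2 + 3*y*z - 5*x
and trace(a^-3 b^-1 a b^2 a b^-1) = trace(a^-3 b^-1 a b^2 a)*trace(b) - trace(a^-3 b^-1 a b^2 a b)   [inverse elimination on b] = x^3*y^2*z^2 - 2*x^4*y*z - 2*x^2*y^3*z - x^2*y*z^3 + x^5 + 2*x^3*y^2 + x^3*z^2 + x*y^4 + 6*x^2*y*z + y^3*z + y*z^3 - 5*x^3 - 5*x*y^2 - x*z^2 - 4*y*z + 5*x
trace(a^-1 b^-1 a b^2) = trace(a b^2 a^-1)*trace(b) - trace(a b^2 a^-1 b)   [inverse elimination on b] = -x*y^2*z + x^2*y + y^3 + y*z^2 - 3*y
trace(a^-2 b^-1 a b^2 a b^-1) = trace(a^-2 b^-1 a b^2 a)*trace(b) - trace(a^-2 b^-1 a b^2 a b)   [inverse elimination on b] = x^2*y^2*z^2 - 2*x^3*y*z - 2*x*y^3*z - x*y*z^3 + x^4 + 2*x^2*y^2 + x^2*z^2 + y^4 + y^2*z^2 + 4*x*y*z - 4*x^2 - 4*y^2 + 2
and trace(a^-4 b^-1 a b^2 a b^-1) = trace(a^-3 b^-1 a b^2 a b^-1)*trace(a) - trace(a^-3 b^-1 a b^2 a b^-1 a)   [inverse elimination on a] = x^4*y^2*z^2 - 2*x^5*y*z - 2*x^3*y^3*z - x^3*y*z^3 + x^6 + 2*x^4*y^2 + x^4*z^2 + x^2*y^4 - x^2*y^2*z^2 + 8*x^3*y*z + 3*x*y^3*z + 2*x*y*z^3 - 6*x^4 - 7*x^2*y^2 - 2*x^2*z^2 - y^4 - y^2*z^2 - 8*x*y*z + 9*x^2 + 4*y^2 - 2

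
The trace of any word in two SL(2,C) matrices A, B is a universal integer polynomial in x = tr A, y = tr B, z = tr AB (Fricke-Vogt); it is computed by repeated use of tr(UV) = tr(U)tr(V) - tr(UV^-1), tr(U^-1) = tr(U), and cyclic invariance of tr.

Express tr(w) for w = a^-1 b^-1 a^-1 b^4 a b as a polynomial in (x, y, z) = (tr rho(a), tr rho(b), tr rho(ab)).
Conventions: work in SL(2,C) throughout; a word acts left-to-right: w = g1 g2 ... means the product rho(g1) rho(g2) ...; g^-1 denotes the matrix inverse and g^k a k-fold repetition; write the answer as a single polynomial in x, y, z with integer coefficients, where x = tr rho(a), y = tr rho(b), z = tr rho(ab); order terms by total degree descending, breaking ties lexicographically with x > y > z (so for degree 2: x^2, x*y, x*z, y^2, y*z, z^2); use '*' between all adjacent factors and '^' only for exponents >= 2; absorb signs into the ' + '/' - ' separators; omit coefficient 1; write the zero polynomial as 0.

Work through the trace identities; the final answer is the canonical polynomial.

trace(b^2) = trace(b) * trace(b) - trace(1)   [square of b] = y^2 - 2
trace(b^3) = trace(b) * trace(b^2) - trace(b)   [square of b] = y^3 - 3*y
trace(b^4) = trace(b) * trace(b^3) - trace(b^2)   [square of b] = y^4 - 4*y^2 + 2
so trace(a b^2) = trace(b) * trace(a b) - trace(a)   [square of b] = y*z - x
trace(a b^3) = trace(b) * trace(a b^2) - trace(a b)   [square of b] = y^2*z - x*y - z
reduce: trace(b^3 a b) = trace(b) * trace(a b^3) - trace(a b^2)   [square of b] = y^3*z - x*y^2 - 2*y*z + x
trace(b^4 a b) = trace(b) * trace(b^3 a b) - trace(b^3 a)   [square of b] = y^4*z - x*y^3 - 3*y^2*z + 2*x*y + z
trace(a b a b) = trace(b a) * trace(b a) - trace(1)   [split at a repeated b] = z^2 - 2
trace(a b a) = trace(a) * trace(b a) - trace(b)   [square of a] = x*z - y
trace(b a b a b) = trace(b) * trace(a b a b) - trace(a b a)   [square of b] = y*z^2 - x*z - y
reduce: trace(b^2 a b a b) = trace(b) * trace(b a b a b) - trace(b a b a)   [square of b] = y^2*z^2 - x*y*z - y^2 - z^2 + 2
trace(b^3 a b a b) = trace(b) * trace(b^2 a b a b) - trace(b^2 a b a)   [square of b] = y^3*z^2 - x*y^2*z - y^3 - 2*y*z^2 + x*z + 3*y
reduce: trace(b^4 a b a b) = trace(b) * trace(b^3 a b a b) - trace(b^3 a b a)   [square of b] = y^4*z^2 - x*y^3*z - y^4 - 3*y^2*z^2 + 2*x*y*z + 4*y^2 + z^2 - 2
trace(a b a b a b) = trace(b a) * trace(b a b a) - trace(b^-1 a^-1)   [split at a repeated b] = z^3 - 3*z
so trace(a b a b a) = trace(a) * trace(b a b a) - trace(b a b)   [square of a] = x*z^2 - y*z - x
so trace(a b a b a b^2) = trace(b) * trace(a b a b a b) - trace(a b a b a)   [square of b] = y*z^3 - x*z^2 - 2*y*z + x
so trace(b a b a b a b^2) = trace(b) * trace(a b a b a b^2) - trace(a b a b a b)   [square of b] = y^2*z^3 - x*y*z^2 - 2*y^2*z - z^3 + x*y + 3*z
trace(b^4 a b a b a) = trace(b) * trace(b a b a b a b^2) - trace(b a b a b a b)   [square of b] = y^3*z^3 - x*y^2*z^2 - 2*y^3*z - 2*y*z^3 + x*y^2 + x*z^2 + 5*y*z - x
trace(a^-1 b^4 a b a b) = trace(b^4 a b a b) * trace(a) - trace(b^4 a b a b a)   [inverse elimination on a] = x*y^4*z^2 - x^2*y^3*z - y^3*z^3 - x*y^4 - 2*x*y^2*z^2 + 2*x^2*y*z + 2*y^3*z + 2*y*z^3 + 3*x*y^2 - 5*y*z - x
trace(b^-1 a^-1 b^4 a b a) = trace(a^-1 b^4 a b a) * trace(b) - trace(a^-1 b^4 a b a b)   [inverse elimination on b] = -x*y^4*z^2 + x^2*y^3*z + y^5*z + y^3*z^3 + 2*x*y^2*z^2 - 2*x^2*y*z - 5*y^3*z - 2*y*z^3 - x*y^2 + 6*y*z + x
trace(a^-1 b^-1 a^-1 b^4 a b) = trace(b^-1 a^-1 b^4 a b) * trace(a) - trace(b^-1 a^-1 b^4 a b a)   [inverse elimination on a] = x*y^4*z^2 - x^2*y^3*z - y^5*z - y^3*z^3 + x*y^4 - 2*x*y^2*z^2 + 2*x^2*y*z + 5*y^3*z + 2*y*z^3 - 3*x*y^2 - 6*y*z + x

x*y^4*z^2 - x^2*y^3*z - y^5*z - y^3*z^3 + x*y^4 - 2*x*y^2*z^2 + 2*x^2*y*z + 5*y^3*z + 2*y*z^3 - 3*x*y^2 - 6*y*z + x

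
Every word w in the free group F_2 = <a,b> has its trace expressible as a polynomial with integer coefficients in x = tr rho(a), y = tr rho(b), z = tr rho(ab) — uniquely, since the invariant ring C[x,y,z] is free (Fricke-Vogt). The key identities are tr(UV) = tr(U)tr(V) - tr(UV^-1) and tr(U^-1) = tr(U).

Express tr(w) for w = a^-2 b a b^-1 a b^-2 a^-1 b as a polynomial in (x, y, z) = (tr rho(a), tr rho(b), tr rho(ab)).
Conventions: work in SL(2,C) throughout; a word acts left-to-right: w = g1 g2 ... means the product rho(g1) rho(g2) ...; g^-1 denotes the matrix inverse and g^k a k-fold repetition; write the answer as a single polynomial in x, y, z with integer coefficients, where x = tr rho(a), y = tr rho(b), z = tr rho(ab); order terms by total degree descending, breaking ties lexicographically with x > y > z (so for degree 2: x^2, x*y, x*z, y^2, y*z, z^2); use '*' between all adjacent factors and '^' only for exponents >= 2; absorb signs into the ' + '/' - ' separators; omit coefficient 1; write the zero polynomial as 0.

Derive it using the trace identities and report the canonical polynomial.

-x^4*y^4*z + x^5*y^3 + x^3*y^5 + 3*x^3*y^3*z^2 - 2*x^4*y^2*z - x^2*y^4*z - 3*x^2*y^2*z^3 - 5*x^3*y^3 + x^3*y*z^2 - x*y^5 - x*y^3*z^2 + x*y*z^4 + 9*x^2*y^2*z + y^4*z + y^2*z^3 + 4*x*y^3 - 4*x*y*z^2 - 4*y^2*z + z

reduce: trace(b^2 a) = trace(b) trace(a b) - trace(a) = y*z - x
so trace(b^2) = trace(b) trace(b) - trace(1) = y^2 - 2
so trace(b a^2 b) = trace(a) trace(b^2 a) - trace(b^2) = x*y*z - x^2 - y^2 + 2
trace(b a b a) = trace(b a) trace(b a) - trace(1)   [split at repeated b] = z^2 - 2
trace(b a^2 b a) = trace(a) trace(b a b a) - trace(b a b) = x*z^2 - y*z - x
so trace(a^-1 b a^2 b) = trace(b a^2 b) trace(a) - trace(b a^2 b a) = x^2*y*z - x^3 - x*y^2 - x*z^2 + y*z + 3*x
trace(a b^-1 a^-1 b a) = trace(a^-1 b a^2) trace(b) - trace(a^-1 b a^2 b) = -x^2*y*z + x^3 + x*y^2 + x*z^2 - 3*x
reduce: trace(a b a) = trace(a) trace(b a) - trace(b) = x*z - y
so trace(a b a b a b) = trace(b a) trace(b a b a) - trace(b^-1 a^-1)   [split at repeated b] = z^3 - 3*z
so trace(b a b a b^-1 a) = trace(a b a b a) trace(b) - trace(a b a b a b) = x*y*z^2 - y^2*z - z^3 - x*y + 3*z
so trace(a b^-1 a^-1 b a b) = trace(b a b a b^-1) trace(a) - trace(b a b a b^-1 a) = -x*y*z^2 + x^2*z + y^2*z + z^3 - 3*z
trace(a^-1 b a b^-1 a b^-1) = trace(a b^-1 a^-1 b a) trace(b) - trace(a b^-1 a^-1 b a b) = -x^2*y^2*z + x^3*y + x*y^3 + 2*x*y*z^2 - x^2*z - y^2*z - z^3 - 3*x*y + 3*z
reduce: trace(a^2) = trace(a) trace(a) - trace(1) = x^2 - 2
trace(a b^-1 a) = trace(a^2) trace(b) - trace(a^2 b) = x^2*y - x*z - y
reduce: trace(a^-2 b a b^-1 a b^-1) = trace(a^-1 b a b^-1 a b^-1) trace(a) - trace(a^-1 b a b^-1 a b^-1 a) = -x^3*y^2*z + x^4*y + x^2*y^3 + 2*x^2*y*z^2 - x^3*z - x*y^2*z - x*z^3 - 4*x^2*y + 4*x*z + y
trace(a^2 b^2 a) = trace(a) trace(b^2 a^2) - trace(b^2 a) = x^2*y*z - x^3 - x*y^2 - y*z + 3*x
so trace(a b a^2) = trace(a) trace(b a^2) - trace(b a) = x^2*z - x*y - z
reduce: trace(a^2 b^2 a b) = trace(b) trace(a b a^2 b) - trace(a b a^2) = x*y*z^2 - x^2*z - y^2*z + z
trace(b a b^-1 a^2 b) = trace(a^2 b^2 a) trace(b) - trace(a^2 b^2 a b) = x^2*y^2*z - x^3*y - x*y^3 - x*y*z^2 + x^2*z + 3*x*y - z
so trace(a^2 b a b a) = trace(a) trace(b a b a^2) - trace(b a b a) = x^2*z^2 - x*y*z - x^2 - z^2 + 2
reduce: trace(b a b a b) = trace(b) trace(a b a b) - trace(a b a) = y*z^2 - x*z - y
reduce: trace(a^2 b a b a b) = trace(a) trace(b a b a b a) - trace(b a b a b) = x*z^3 - y*z^2 - 2*x*z + y
reduce: trace(b a b^-1 a^2 b a) = trace(a^2 b a b a) trace(b) - trace(a^2 b a b a b) = x^2*y*z^2 - x*y^2*z - x*z^3 - x^2*y + 2*x*z + y
trace(a b a^-1 b a b^-1 a) = trace(b a b^-1 a^2 b) trace(a) - trace(b a b^-1 a^2 b a) = x^3*y^2*z - x^4*y - x^2*y^3 - 2*x^2*y*z^2 + x^3*z + x*y^2*z + x*z^3 + 4*x^2*y - 3*x*z - y
trace(a b a b^2 a) = trace(b) trace(a^2 b a b) - trace(a^2 b a) = x*y*z^2 - x^2*z - y^2*z + z
reduce: trace(a b a b^2 a b) = trace(b) trace(a b a b a b) - trace(a b a b a) = y*z^3 - x*z^2 - 2*y*z + x
trace(b a b^-1 a b a b) = trace(a b a b^2 a) trace(b) - trace(a b a b^2 a b) = x*y^2*z^2 - x^2*y*z - y^3*z - y*z^3 + x*z^2 + 3*y*z - x
reduce: trace(a b a b a b a b) = trace(a b) trace(a b a b a b) - trace(a^-1 b^-1 a^-1 b^-1)   [split at repeated a] = z^4 - 4*z^2 + 2
reduce: trace(b a b^-1 a b a b a) = trace(a b a b a b a) trace(b) - trace(a b a b a b a b) = x*y*z^3 - y^2*z^2 - z^4 - 2*x*y*z + y^2 + 4*z^2 - 2
trace(a b a^-1 b a b^-1 a b) = trace(b a b^-1 a b a b) trace(a) - trace(b a b^-1 a b a b a) = x^2*y^2*z^2 - x^3*y*z - x*y^3*z - 2*x*y*z^3 + x^2*z^2 + y^2*z^2 + z^4 + 5*x*y*z - x^2 - y^2 - 4*z^2 + 2
trace(b^-1 a b a^-1 b a b^-1 a) = trace(a b a^-1 b a b^-1 a) trace(b) - trace(a b a^-1 b a b^-1 a b) = x^3*y^3*z - x^4*y^2 - x^2*y^4 - 3*x^2*y^2*z^2 + 2*x^3*y*z + 2*x*y^3*z + 3*x*y*z^3 + 4*x^2*y^2 - x^2*z^2 - y^2*z^2 - z^4 - 8*x*y*z + x^2 + 4*z^2 - 2
reduce: trace(b a b^-1 a b^-2 a b a^-1) = trace(b^-1 a b a^-1 b a b^-1 a) trace(b) - trace(b^-1 a b a^-1 b a b^-1 a b) = x^3*y^4*z - x^4*y^3 - x^2*y^5 - 3*x^2*y^3*z^2 + x^3*y^2*z + 2*x*y^4*z + 3*x*y^2*z^3 + x^4*y + 5*x^2*y^3 + x^2*y*z^2 - y^3*z^2 - y*z^4 - x^3*z - 9*x*y^2*z - x*z^3 - 3*x^2*y + 4*y*z^2 + 3*x*z - y
trace(a b^-1 a b^2 a) = trace(a b^2 a^2) trace(b) - trace(a b^2 a^2 b) = x^2*y^2*z - x^3*y - x*y^3 - x*y*z^2 + x^2*z + 3*x*y - z
trace(a b^-1 a b^2 a b) = trace(a b^2 a b a) trace(b) - trace(a b^2 a b a b) = x*y^2*z^2 - x^2*y*z - y^3*z - y*z^3 + x*z^2 + 3*y*z - x
so trace(b^-1 a b^2 a b^-1 a) = trace(a b^-1 a b^2 a) trace(b) - trace(a b^-1 a b^2 a b) = x^2*y^3*z - x^3*y^2 - x*y^4 - 2*x*y^2*z^2 + 2*x^2*y*z + y^3*z + y*z^3 + 3*x*y^2 - x*z^2 - 4*y*z + x
trace(b a b^-1 a b^-2 a b) = trace(b^-1 a b^2 a b^-1 a) trace(b) - trace(b^-1 a b^2 a b^-1 a b) = x^2*y^4*z - x^3*y^3 - x*y^5 - 2*x*y^3*z^2 + x^2*y^2*z + y^4*z + y^2*z^3 + x^3*y + 4*x*y^3 - x^2*z - 4*y^2*z - 2*x*y + z
so trace(b a^-2 b a b^-1 a b^-2 a) = trace(b a b^-1 a b^-2 a b a^-1) trace(a) - trace(b a b^-1 a b^-2 a b) = x^4*y^4*z - x^5*y^3 - x^3*y^5 - 3*x^3*y^3*z^2 + x^4*y^2*z + x^2*y^4*z + 3*x^2*y^2*z^3 + x^5*y + 6*x^3*y^3 + x^3*y*z^2 + x*y^5 + x*y^3*z^2 - x*y*z^4 - x^4*z - 10*x^2*y^2*z - x^2*z^3 - y^4*z - y^2*z^3 - 4*x^3*y - 4*x*y^3 + 4*x*y*z^2 + 4*x^2*z + 4*y^2*z + x*y - z
reduce: trace(a^-2 b a b^-1 a b^-2 a^-1 b) = trace(b a^-2 b a b^-1 a b^-2) trace(a) - trace(b a^-2 b a b^-1 a b^-2 a) = -x^4*y^4*z + x^5*y^3 + x^3*y^5 + 3*x^3*y^3*z^2 - 2*x^4*y^2*z - x^2*y^4*z - 3*x^2*y^2*z^3 - 5*x^3*y^3 + x^3*y*z^2 - x*y^5 - x*y^3*z^2 + x*y*z^4 + 9*x^2*y^2*z + y^4*z + y^2*z^3 + 4*x*y^3 - 4*x*y*z^2 - 4*y^2*z + z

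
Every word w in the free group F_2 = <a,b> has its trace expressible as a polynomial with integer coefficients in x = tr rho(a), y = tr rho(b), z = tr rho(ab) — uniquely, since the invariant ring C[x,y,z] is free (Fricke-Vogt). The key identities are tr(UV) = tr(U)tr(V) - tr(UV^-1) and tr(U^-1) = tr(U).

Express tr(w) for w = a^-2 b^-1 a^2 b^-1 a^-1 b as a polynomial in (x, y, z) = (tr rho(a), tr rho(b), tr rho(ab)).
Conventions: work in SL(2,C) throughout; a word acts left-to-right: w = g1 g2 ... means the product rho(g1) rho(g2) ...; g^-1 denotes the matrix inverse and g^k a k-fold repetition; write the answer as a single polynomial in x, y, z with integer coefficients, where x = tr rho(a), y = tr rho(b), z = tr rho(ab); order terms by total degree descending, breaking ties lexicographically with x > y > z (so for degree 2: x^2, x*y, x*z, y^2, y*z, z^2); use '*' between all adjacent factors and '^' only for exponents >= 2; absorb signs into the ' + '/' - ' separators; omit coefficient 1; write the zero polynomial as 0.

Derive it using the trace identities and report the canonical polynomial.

tr(b^-1) = tr(b) = y
tr(a^2) = tr(a) tr(a) - tr(1) = x^2 - 2
tr(a^3) = tr(a) tr(a^2) - tr(a) = x^3 - 3*x
tr(b a^2) = tr(a) tr(b a) - tr(b) = x*z - y
tr(b a^3) = tr(a) tr(b a^2) - tr(b a) = x^2*z - x*y - z
tr(a^3 b a) = tr(a) tr(b a^3) - tr(b a^2) = x^3*z - x^2*y - 2*x*z + y
tr(b a b a) = tr(b a) tr(b a) - tr(1) = z^2 - 2
tr(b a b) = tr(b) tr(a b) - tr(a) = y*z - x
tr(a b a b a) = tr(a) tr(b a b a) - tr(b a b) = x*z^2 - y*z - x
tr(a^3 b a b) = tr(a) tr(a b a b a) - tr(a b a b) = x^2*z^2 - x*y*z - x^2 - z^2 + 2
tr(b^-1 a^3 b a) = tr(a^3 b a) tr(b) - tr(a^3 b a b) = x^3*y*z - x^2*y^2 - x^2*z^2 - x*y*z + x^2 + y^2 + z^2 - 2
tr(a^-1 b^-1 a^3 b) = tr(b^-1 a^3 b) tr(a) - tr(b^-1 a^3 b a) = -x^3*y*z + x^4 + x^2*y^2 + x^2*z^2 + x*y*z - 4*x^2 - y^2 - z^2 + 2
tr(a b a^-2 b^-1 a^2) = tr(a^-1 b^-1 a^3 b) tr(a) - tr(a^-1 b^-1 a^3 b a) = -x^4*y*z + x^5 + x^3*y^2 + x^3*z^2 + x^2*y*z - 5*x^3 - x*y^2 - x*z^2 + 5*x
tr(b a^2 b a b) = tr(b) tr(a^2 b a b) - tr(a^2 b a) = x*y*z^2 - x^2*z - y^2*z + z
tr(b a b a b a) = tr(b a b a) tr(b a) - tr(a b) = z^3 - 3*z
tr(b a b a b) = tr(b) tr(a b a b) - tr(a b a) = y*z^2 - x*z - y
tr(b a^2 b a b a) = tr(a) tr(b a b a b a) - tr(b a b a b) = x*z^3 - y*z^2 - 2*x*z + y
tr(a^2 b a b a^-1 b) = tr(b a^2 b a b) tr(a) - tr(b a^2 b a b a) = x^2*y*z^2 - x^3*z - x*y^2*z - x*z^3 + y*z^2 + 3*x*z - y
tr(b^-1 a^2 b a b a^-1) = tr(a^2 b a b a^-1) tr(b) - tr(a^2 b a b a^-1 b) = -x^2*y*z^2 + x^3*z + x*y^2*z + x*z^3 - 3*x*z - y
tr(a b a^-2 b^-1 a^2 b) = tr(b^-1 a^2 b a b a^-1) tr(a) - tr(b^-1 a^2 b a b) = -x^3*y*z^2 + x^4*z + x^2*y^2*z + x^2*z^3 - 4*x^2*z + z
tr(b a^-2 b^-1 a^2 b^-1 a) = tr(a b a^-2 b^-1 a^2) tr(b) - tr(a b a^-2 b^-1 a^2 b) = -x^4*y^2*z + x^5*y + x^3*y^3 + 2*x^3*y*z^2 - x^4*z - x^2*z^3 - 5*x^3*y - x*y^3 - x*y*z^2 + 4*x^2*z + 5*x*y - z
tr(a^-2 b^-1 a^2 b^-1 a^-1 b) = tr(b a^-2 b^-1 a^2 b^-1) tr(a) - tr(b a^-2 b^-1 a^2 b^-1 a) = x^4*y^2*z - x^5*y - x^3*y^3 - 2*x^3*y*z^2 + x^4*z + x^2*z^3 + 5*x^3*y + x*y^3 + x*y*z^2 - 4*x^2*z - 4*x*y + z

x^4*y^2*z - x^5*y - x^3*y^3 - 2*x^3*y*z^2 + x^4*z + x^2*z^3 + 5*x^3*y + x*y^3 + x*y*z^2 - 4*x^2*z - 4*x*y + z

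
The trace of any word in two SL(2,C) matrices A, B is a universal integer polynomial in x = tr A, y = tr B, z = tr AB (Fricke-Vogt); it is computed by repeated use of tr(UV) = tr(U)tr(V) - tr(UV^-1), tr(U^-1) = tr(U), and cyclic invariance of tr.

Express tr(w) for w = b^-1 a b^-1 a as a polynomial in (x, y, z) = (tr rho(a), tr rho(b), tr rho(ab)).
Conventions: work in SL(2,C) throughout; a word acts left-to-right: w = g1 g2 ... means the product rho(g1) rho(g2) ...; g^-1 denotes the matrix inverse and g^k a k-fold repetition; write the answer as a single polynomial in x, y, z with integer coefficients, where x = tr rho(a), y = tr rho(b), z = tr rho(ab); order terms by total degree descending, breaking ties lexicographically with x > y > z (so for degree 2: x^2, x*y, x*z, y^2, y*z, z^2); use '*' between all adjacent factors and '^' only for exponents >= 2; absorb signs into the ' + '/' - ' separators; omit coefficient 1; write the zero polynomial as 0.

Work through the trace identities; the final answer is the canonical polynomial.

x^2*y^2 - 2*x*y*z + z^2 - 2

reduce: tr(a^2) = tr(a) * tr(a) - tr(1)  (reduce the a square) = x^2 - 2
tr(a^2 b) = tr(a) * tr(b a) - tr(b)  (reduce the a square) = x*z - y
reduce: tr(a b^-1 a) = tr(a^2) * tr(b) - tr(a^2 b)  (eliminate b^-1) = x^2*y - x*z - y
reduce: tr(a b a b) = tr(b a) * tr(b a) - tr(1)  (split on b) = z^2 - 2
tr(a b^-1 a b) = tr(a b a) * tr(b) - tr(a b a b)  (eliminate b^-1) = x*y*z - y^2 - z^2 + 2
so tr(b^-1 a b^-1 a) = tr(a b^-1 a) * tr(b) - tr(a b^-1 a b)  (eliminate b^-1) = x^2*y^2 - 2*x*y*z + z^2 - 2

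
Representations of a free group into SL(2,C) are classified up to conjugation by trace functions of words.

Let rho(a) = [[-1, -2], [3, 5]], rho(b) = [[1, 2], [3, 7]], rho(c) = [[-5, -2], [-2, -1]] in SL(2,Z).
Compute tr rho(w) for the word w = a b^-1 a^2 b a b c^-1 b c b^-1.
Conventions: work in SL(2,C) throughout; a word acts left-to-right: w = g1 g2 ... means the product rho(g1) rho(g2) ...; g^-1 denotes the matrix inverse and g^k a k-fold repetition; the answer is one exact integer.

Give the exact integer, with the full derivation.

4410328

rho(a) = [[-1, -2], [3, 5]]
... * rho(b^-1) = [[7, -2], [-3, 1]]  ->  [[-1, 0], [6, -1]]
... * rho(a) = [[-1, -2], [3, 5]]  ->  [[1, 2], [-9, -17]]
... * rho(a) = [[-1, -2], [3, 5]]  ->  [[5, 8], [-42, -67]]
... * rho(b) = [[1, 2], [3, 7]]  ->  [[29, 66], [-243, -553]]
... * rho(a) = [[-1, -2], [3, 5]]  ->  [[169, 272], [-1416, -2279]]
... * rho(b) = [[1, 2], [3, 7]]  ->  [[985, 2242], [-8253, -18785]]
... * rho(c^-1) = [[-1, 2], [2, -5]]  ->  [[3499, -9240], [-29317, 77419]]
... * rho(b) = [[1, 2], [3, 7]]  ->  [[-24221, -57682], [202940, 483299]]
... * rho(c) = [[-5, -2], [-2, -1]]  ->  [[236469, 106124], [-1981298, -889179]]
... * rho(b^-1) = [[7, -2], [-3, 1]]  ->  [[1336911, -366814], [-11201549, 3073417]]
tr = 1336911 + 3073417 = 4410328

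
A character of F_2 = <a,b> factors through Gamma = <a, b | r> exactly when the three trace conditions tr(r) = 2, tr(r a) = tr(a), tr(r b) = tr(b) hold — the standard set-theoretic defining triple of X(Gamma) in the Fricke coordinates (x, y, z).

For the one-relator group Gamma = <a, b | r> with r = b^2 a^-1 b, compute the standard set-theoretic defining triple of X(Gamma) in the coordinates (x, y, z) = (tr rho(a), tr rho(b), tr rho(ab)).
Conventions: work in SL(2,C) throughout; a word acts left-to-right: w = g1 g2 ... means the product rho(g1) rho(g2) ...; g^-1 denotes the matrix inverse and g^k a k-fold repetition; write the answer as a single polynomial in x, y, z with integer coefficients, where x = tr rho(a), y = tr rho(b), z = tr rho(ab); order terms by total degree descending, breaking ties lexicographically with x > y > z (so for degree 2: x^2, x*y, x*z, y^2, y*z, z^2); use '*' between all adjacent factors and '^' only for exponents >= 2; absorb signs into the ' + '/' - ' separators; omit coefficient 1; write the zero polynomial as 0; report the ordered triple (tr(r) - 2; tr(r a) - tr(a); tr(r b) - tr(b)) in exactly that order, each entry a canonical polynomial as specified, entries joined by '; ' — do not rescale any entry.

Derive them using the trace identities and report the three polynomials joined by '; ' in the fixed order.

trace(b^2) = trace(b) * trace(b) - trace(1) = y^2 - 2
trace(b^3) = trace(b) * trace(b^2) - trace(b) = y^3 - 3*y
trace(a b^2) = trace(b) * trace(a b) - trace(a) = y*z - x
trace(b^3 a) = trace(b) * trace(a b^2) - trace(a b) = y^2*z - x*y - z
trace(b^2 a^-1 b) = trace(b^3) * trace(a) - trace(b^3 a) = x*y^3 - y^2*z - 2*x*y + z
trace(a b a b) = trace(a b) * trace(a b) - trace(1)   [split at a repeated a] = z^2 - 2
trace(a b a) = trace(a) * trace(b a) - trace(b)   [square of a] = x*z - y
trace(b a b^2 a) = trace(b) * trace(a b a b) - trace(a b a)   [square of b] = y*z^2 - x*z - y
trace(b^2 a^-1 b a) = trace(b a b^2) * trace(a) - trace(b a b^2 a)   [inverse elimination on a] = x*y^2*z - x^2*y - y*z^2 + y
trace(b^4) = trace(b) * trace(b^3) - trace(b^2)   [square of b] = y^4 - 4*y^2 + 2
trace(b^4 a) = trace(b) * trace(a b^3) - trace(a b^2)   [square of b] = y^3*z - x*y^2 - 2*y*z + x
trace(b^2 a^-1 b^2) = trace(b^4) * trace(a) - trace(b^4 a)   [inverse elimination on a] = x*y^4 - y^3*z - 3*x*y^2 + 2*y*z + x
assemble the triple (trace(r) - 2; trace(r a) - x; trace(r b) - y)

x*y^3 - y^2*z - 2*x*y + z - 2; x*y^2*z - x^2*y - y*z^2 - x + y; x*y^4 - y^3*z - 3*x*y^2 + 2*y*z + x - y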